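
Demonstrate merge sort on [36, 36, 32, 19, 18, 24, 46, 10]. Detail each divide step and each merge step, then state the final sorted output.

Merge sort trace:

Split: [36, 36, 32, 19, 18, 24, 46, 10] -> [36, 36, 32, 19] and [18, 24, 46, 10]
  Split: [36, 36, 32, 19] -> [36, 36] and [32, 19]
    Split: [36, 36] -> [36] and [36]
    Merge: [36] + [36] -> [36, 36]
    Split: [32, 19] -> [32] and [19]
    Merge: [32] + [19] -> [19, 32]
  Merge: [36, 36] + [19, 32] -> [19, 32, 36, 36]
  Split: [18, 24, 46, 10] -> [18, 24] and [46, 10]
    Split: [18, 24] -> [18] and [24]
    Merge: [18] + [24] -> [18, 24]
    Split: [46, 10] -> [46] and [10]
    Merge: [46] + [10] -> [10, 46]
  Merge: [18, 24] + [10, 46] -> [10, 18, 24, 46]
Merge: [19, 32, 36, 36] + [10, 18, 24, 46] -> [10, 18, 19, 24, 32, 36, 36, 46]

Final sorted array: [10, 18, 19, 24, 32, 36, 36, 46]

The merge sort proceeds by recursively splitting the array and merging sorted halves.
After all merges, the sorted array is [10, 18, 19, 24, 32, 36, 36, 46].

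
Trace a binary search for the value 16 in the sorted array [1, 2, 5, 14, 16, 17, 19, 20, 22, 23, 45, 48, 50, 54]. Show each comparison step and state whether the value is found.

Binary search for 16 in [1, 2, 5, 14, 16, 17, 19, 20, 22, 23, 45, 48, 50, 54]:

lo=0, hi=13, mid=6, arr[mid]=19 -> 19 > 16, search left half
lo=0, hi=5, mid=2, arr[mid]=5 -> 5 < 16, search right half
lo=3, hi=5, mid=4, arr[mid]=16 -> Found target at index 4!

Binary search finds 16 at index 4 after 3 comparisons. The search repeatedly halves the search space by comparing with the middle element.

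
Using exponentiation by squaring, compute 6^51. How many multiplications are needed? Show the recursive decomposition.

Computing 6^51 by squaring (build up from 6^1; each line after the first costs one multiplication):

6^1 = 6
6^2 = (6^1)^2 = 6^2 = 36
6^3 = 6 * 6^2 = 6 * 36 = 216
6^6 = (6^3)^2 = 216^2 = 46656
6^12 = (6^6)^2 = 46656^2 = 2176782336
6^24 = (6^12)^2 = 2176782336^2 = 4738381338321616896
6^25 = 6 * 6^24 = 6 * 4738381338321616896 = 28430288029929701376
6^50 = (6^25)^2 = 28430288029929701376^2 = 808281277464764060643139600456536293376
6^51 = 6 * 6^50 = 6 * 808281277464764060643139600456536293376 = 4849687664788584363858837602739217760256

Result: 4849687664788584363858837602739217760256
Multiplications needed: 8 (8 lines after 6^1)

6^51 = 4849687664788584363858837602739217760256. Using exponentiation by squaring, this requires 8 multiplications. The key idea: if the exponent is even, square the half-power; if odd, multiply by the base once.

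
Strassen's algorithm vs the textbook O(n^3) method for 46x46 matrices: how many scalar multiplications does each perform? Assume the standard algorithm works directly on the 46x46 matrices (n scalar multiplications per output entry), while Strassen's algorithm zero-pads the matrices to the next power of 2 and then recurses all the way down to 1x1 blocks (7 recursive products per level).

Matrix multiplication for 46x46 matrices:

Strassen's algorithm requires power-of-2 dimensions. Pad 46x46 to 64x64 (next power of 2).

Standard algorithm: 46^3 = 97336 multiplications
Strassen's algorithm: 7^(log2(64)) = 7^6 = 117649 multiplications
Difference: 97336 - 117649 = -20313 (Strassen uses MORE here due to padding overhead — for small or just-over-power-of-2 n, padding can outweigh the per-level savings)

Standard: 97336 multiplications (46^3). Strassen: 117649 multiplications (7^6, after padding to 64x64). Strassen reduces 8 recursive multiplications to 7 at each level.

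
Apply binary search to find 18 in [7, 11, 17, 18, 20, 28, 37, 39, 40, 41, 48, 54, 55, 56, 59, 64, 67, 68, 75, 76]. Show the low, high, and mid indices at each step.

Binary search for 18 in [7, 11, 17, 18, 20, 28, 37, 39, 40, 41, 48, 54, 55, 56, 59, 64, 67, 68, 75, 76]:

lo=0, hi=19, mid=9, arr[mid]=41 -> 41 > 18, search left half
lo=0, hi=8, mid=4, arr[mid]=20 -> 20 > 18, search left half
lo=0, hi=3, mid=1, arr[mid]=11 -> 11 < 18, search right half
lo=2, hi=3, mid=2, arr[mid]=17 -> 17 < 18, search right half
lo=3, hi=3, mid=3, arr[mid]=18 -> Found target at index 3!

Binary search finds 18 at index 3 after 5 comparisons. The search repeatedly halves the search space by comparing with the middle element.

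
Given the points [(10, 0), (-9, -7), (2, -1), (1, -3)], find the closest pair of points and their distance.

Computing all pairwise distances among 4 points:

d((10, 0), (-9, -7)) = 20.2485
d((10, 0), (2, -1)) = 8.0623
d((10, 0), (1, -3)) = 9.4868
d((-9, -7), (2, -1)) = 12.53
d((-9, -7), (1, -3)) = 10.7703
d((2, -1), (1, -3)) = 2.2361 <-- minimum

Closest pair: (2, -1) and (1, -3) with distance 2.2361

The closest pair is (2, -1) and (1, -3) with Euclidean distance 2.2361. For 4 points, brute-force pairwise comparison is shown above. For large n, the divide-and-conquer algorithm (sort by x, recurse on halves, check the dividing strip) achieves O(n log n).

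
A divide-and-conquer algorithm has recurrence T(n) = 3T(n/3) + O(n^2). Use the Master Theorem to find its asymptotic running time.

Master Theorem for T(n) = 3T(n/3) + O(n^2):

a = 3, b = 3, c = 2
log_b(a) = log_3(3) = 1.0000

Case 3: c = 2 > log_3(3) = 1.0000
T(n) = O(n^2) = O(n^2)

For T(n) = 3T(n/3) + O(n^2): log_3(3) = 1.0000. This is Case 3 of the Master Theorem (c > log_b(a), work dominated by root), giving O(n^2).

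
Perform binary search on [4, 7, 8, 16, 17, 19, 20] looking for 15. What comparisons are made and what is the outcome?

Binary search for 15 in [4, 7, 8, 16, 17, 19, 20]:

lo=0, hi=6, mid=3, arr[mid]=16 -> 16 > 15, search left half
lo=0, hi=2, mid=1, arr[mid]=7 -> 7 < 15, search right half
lo=2, hi=2, mid=2, arr[mid]=8 -> 8 < 15, search right half
lo=3 > hi=2, target 15 not found

Binary search determines that 15 is not in the array after 3 comparisons. The search space was exhausted without finding the target.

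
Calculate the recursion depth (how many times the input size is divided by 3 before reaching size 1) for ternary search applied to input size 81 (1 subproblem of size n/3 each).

For divide and conquer with division factor 3:

Problem sizes at each level:
Level 0: 81
Level 1: 27
Level 2: 9
Level 3: 3
Level 4: 1

The root is level 0 and the size-1 base case is level 4 (the tree spans levels 0 through 4, i.e. 5 levels counting the root), so the depth is the number of divisions: log_3(81) = 4

The recursion tree depth is log_3(81) = 4. At each level, the problem size is divided by 3, so it takes 4 divisions to reduce to a base case of size 1. The algorithm makes 1 recursive call at each level.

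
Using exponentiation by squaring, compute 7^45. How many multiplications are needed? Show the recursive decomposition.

Computing 7^45 by squaring (build up from 7^1; each line after the first costs one multiplication):

7^1 = 7
7^2 = (7^1)^2 = 7^2 = 49
7^4 = (7^2)^2 = 49^2 = 2401
7^5 = 7 * 7^4 = 7 * 2401 = 16807
7^10 = (7^5)^2 = 16807^2 = 282475249
7^11 = 7 * 7^10 = 7 * 282475249 = 1977326743
7^22 = (7^11)^2 = 1977326743^2 = 3909821048582988049
7^44 = (7^22)^2 = 3909821048582988049^2 = 15286700631942576193765185769276826401
7^45 = 7 * 7^44 = 7 * 15286700631942576193765185769276826401 = 107006904423598033356356300384937784807

Result: 107006904423598033356356300384937784807
Multiplications needed: 8 (8 lines after 7^1)

7^45 = 107006904423598033356356300384937784807. Using exponentiation by squaring, this requires 8 multiplications. The key idea: if the exponent is even, square the half-power; if odd, multiply by the base once.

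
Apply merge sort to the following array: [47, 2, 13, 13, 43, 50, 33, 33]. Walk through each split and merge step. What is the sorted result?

Merge sort trace:

Split: [47, 2, 13, 13, 43, 50, 33, 33] -> [47, 2, 13, 13] and [43, 50, 33, 33]
  Split: [47, 2, 13, 13] -> [47, 2] and [13, 13]
    Split: [47, 2] -> [47] and [2]
    Merge: [47] + [2] -> [2, 47]
    Split: [13, 13] -> [13] and [13]
    Merge: [13] + [13] -> [13, 13]
  Merge: [2, 47] + [13, 13] -> [2, 13, 13, 47]
  Split: [43, 50, 33, 33] -> [43, 50] and [33, 33]
    Split: [43, 50] -> [43] and [50]
    Merge: [43] + [50] -> [43, 50]
    Split: [33, 33] -> [33] and [33]
    Merge: [33] + [33] -> [33, 33]
  Merge: [43, 50] + [33, 33] -> [33, 33, 43, 50]
Merge: [2, 13, 13, 47] + [33, 33, 43, 50] -> [2, 13, 13, 33, 33, 43, 47, 50]

Final sorted array: [2, 13, 13, 33, 33, 43, 47, 50]

The merge sort proceeds by recursively splitting the array and merging sorted halves.
After all merges, the sorted array is [2, 13, 13, 33, 33, 43, 47, 50].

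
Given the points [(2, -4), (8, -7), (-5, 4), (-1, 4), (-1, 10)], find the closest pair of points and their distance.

Computing all pairwise distances among 5 points:

d((2, -4), (8, -7)) = 6.7082
d((2, -4), (-5, 4)) = 10.6301
d((2, -4), (-1, 4)) = 8.544
d((2, -4), (-1, 10)) = 14.3178
d((8, -7), (-5, 4)) = 17.0294
d((8, -7), (-1, 4)) = 14.2127
d((8, -7), (-1, 10)) = 19.2354
d((-5, 4), (-1, 4)) = 4.0 <-- minimum
d((-5, 4), (-1, 10)) = 7.2111
d((-1, 4), (-1, 10)) = 6.0

Closest pair: (-5, 4) and (-1, 4) with distance 4.0

The closest pair is (-5, 4) and (-1, 4) with Euclidean distance 4.0. For 5 points, brute-force pairwise comparison is shown above. For large n, the divide-and-conquer algorithm (sort by x, recurse on halves, check the dividing strip) achieves O(n log n).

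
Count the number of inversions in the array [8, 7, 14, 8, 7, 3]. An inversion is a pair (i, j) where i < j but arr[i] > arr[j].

Finding inversions in [8, 7, 14, 8, 7, 3]:

(0, 1): arr[0]=8 > arr[1]=7
(0, 4): arr[0]=8 > arr[4]=7
(0, 5): arr[0]=8 > arr[5]=3
(1, 5): arr[1]=7 > arr[5]=3
(2, 3): arr[2]=14 > arr[3]=8
(2, 4): arr[2]=14 > arr[4]=7
(2, 5): arr[2]=14 > arr[5]=3
(3, 4): arr[3]=8 > arr[4]=7
(3, 5): arr[3]=8 > arr[5]=3
(4, 5): arr[4]=7 > arr[5]=3

Total inversions: 10

The array has 10 inversion(s): (0,1), (0,4), (0,5), (1,5), (2,3), (2,4), (2,5), (3,4), (3,5), (4,5). Each pair (i,j) satisfies i < j and arr[i] > arr[j].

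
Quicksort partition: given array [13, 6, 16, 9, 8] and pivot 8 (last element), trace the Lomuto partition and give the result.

Lomuto partition with pivot = 8:

Initial array: [13, 6, 16, 9, 8]

arr[0]=13 > 8: no swap
arr[1]=6 <= 8: swap with position 0, array becomes [6, 13, 16, 9, 8]
arr[2]=16 > 8: no swap
arr[3]=9 > 8: no swap

Place pivot at position 1: [6, 8, 16, 9, 13]
Pivot position: 1

After partitioning with pivot 8, the array becomes [6, 8, 16, 9, 13]. The pivot is placed at index 1. All elements to the left of the pivot are <= 8, and all elements to the right are > 8.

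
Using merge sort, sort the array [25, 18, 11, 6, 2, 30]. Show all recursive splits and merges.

Merge sort trace:

Split: [25, 18, 11, 6, 2, 30] -> [25, 18, 11] and [6, 2, 30]
  Split: [25, 18, 11] -> [25] and [18, 11]
    Split: [18, 11] -> [18] and [11]
    Merge: [18] + [11] -> [11, 18]
  Merge: [25] + [11, 18] -> [11, 18, 25]
  Split: [6, 2, 30] -> [6] and [2, 30]
    Split: [2, 30] -> [2] and [30]
    Merge: [2] + [30] -> [2, 30]
  Merge: [6] + [2, 30] -> [2, 6, 30]
Merge: [11, 18, 25] + [2, 6, 30] -> [2, 6, 11, 18, 25, 30]

Final sorted array: [2, 6, 11, 18, 25, 30]

The merge sort proceeds by recursively splitting the array and merging sorted halves.
After all merges, the sorted array is [2, 6, 11, 18, 25, 30].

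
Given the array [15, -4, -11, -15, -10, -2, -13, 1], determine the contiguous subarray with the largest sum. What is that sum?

Using Kadane's algorithm on [15, -4, -11, -15, -10, -2, -13, 1]:

Scanning through the array:
Position 1 (value -4): max_ending_here = 11, max_so_far = 15
Position 2 (value -11): max_ending_here = 0, max_so_far = 15
Position 3 (value -15): max_ending_here = -15, max_so_far = 15
Position 4 (value -10): max_ending_here = -10, max_so_far = 15
Position 5 (value -2): max_ending_here = -2, max_so_far = 15
Position 6 (value -13): max_ending_here = -13, max_so_far = 15
Position 7 (value 1): max_ending_here = 1, max_so_far = 15

Maximum subarray: [15]
Maximum sum: 15

The maximum subarray is [15] with sum 15. This subarray runs from index 0 to index 0.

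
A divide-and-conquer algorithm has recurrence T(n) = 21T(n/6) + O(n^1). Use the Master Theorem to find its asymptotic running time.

Master Theorem for T(n) = 21T(n/6) + O(n^1):

a = 21, b = 6, c = 1
log_b(a) = log_6(21) = 1.6992

Case 1: c = 1 < log_6(21) = 1.6992
T(n) = O(n^(log_6 21))

For T(n) = 21T(n/6) + O(n^1): log_6(21) = 1.6992. This is Case 1 of the Master Theorem (c < log_b(a), work dominated by leaves), giving O(n^(log_6 21)).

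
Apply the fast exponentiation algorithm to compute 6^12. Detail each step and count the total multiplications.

Computing 6^12 by squaring (build up from 6^1; each line after the first costs one multiplication):

6^1 = 6
6^2 = (6^1)^2 = 6^2 = 36
6^3 = 6 * 6^2 = 6 * 36 = 216
6^6 = (6^3)^2 = 216^2 = 46656
6^12 = (6^6)^2 = 46656^2 = 2176782336

Result: 2176782336
Multiplications needed: 4 (4 lines after 6^1)

6^12 = 2176782336. Using exponentiation by squaring, this requires 4 multiplications. The key idea: if the exponent is even, square the half-power; if odd, multiply by the base once.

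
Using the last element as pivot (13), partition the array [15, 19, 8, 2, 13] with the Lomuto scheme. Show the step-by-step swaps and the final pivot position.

Lomuto partition with pivot = 13:

Initial array: [15, 19, 8, 2, 13]

arr[0]=15 > 13: no swap
arr[1]=19 > 13: no swap
arr[2]=8 <= 13: swap with position 0, array becomes [8, 19, 15, 2, 13]
arr[3]=2 <= 13: swap with position 1, array becomes [8, 2, 15, 19, 13]

Place pivot at position 2: [8, 2, 13, 19, 15]
Pivot position: 2

After partitioning with pivot 13, the array becomes [8, 2, 13, 19, 15]. The pivot is placed at index 2. All elements to the left of the pivot are <= 13, and all elements to the right are > 13.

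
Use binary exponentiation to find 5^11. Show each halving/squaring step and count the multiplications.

Computing 5^11 by squaring (build up from 5^1; each line after the first costs one multiplication):

5^1 = 5
5^2 = (5^1)^2 = 5^2 = 25
5^4 = (5^2)^2 = 25^2 = 625
5^5 = 5 * 5^4 = 5 * 625 = 3125
5^10 = (5^5)^2 = 3125^2 = 9765625
5^11 = 5 * 5^10 = 5 * 9765625 = 48828125

Result: 48828125
Multiplications needed: 5 (5 lines after 5^1)

5^11 = 48828125. Using exponentiation by squaring, this requires 5 multiplications. The key idea: if the exponent is even, square the half-power; if odd, multiply by the base once.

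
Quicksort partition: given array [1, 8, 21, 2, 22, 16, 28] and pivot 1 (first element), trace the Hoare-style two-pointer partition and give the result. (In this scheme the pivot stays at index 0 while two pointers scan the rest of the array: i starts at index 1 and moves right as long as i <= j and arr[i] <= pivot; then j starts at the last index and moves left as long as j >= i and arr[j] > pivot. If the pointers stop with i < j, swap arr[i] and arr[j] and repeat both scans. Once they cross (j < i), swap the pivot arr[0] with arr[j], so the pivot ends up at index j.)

Hoare-style two-pointer partition with pivot = 1:

Initial array: [1, 8, 21, 2, 22, 16, 28]

Pointers start at i = 1, j = 6.
i ends at 1, j ends at 0: the pointers have crossed (j < i), so scanning stops.

j = 0, so swapping arr[0] with arr[j] leaves the pivot at position 0: [1, 8, 21, 2, 22, 16, 28]
Pivot position: 0

After partitioning with pivot 1, the array becomes [1, 8, 21, 2, 22, 16, 28]. The pivot is placed at index 0. All elements to the left of the pivot are <= 1, and all elements to the right are > 1.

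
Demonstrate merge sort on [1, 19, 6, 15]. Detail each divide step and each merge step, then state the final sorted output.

Merge sort trace:

Split: [1, 19, 6, 15] -> [1, 19] and [6, 15]
  Split: [1, 19] -> [1] and [19]
  Merge: [1] + [19] -> [1, 19]
  Split: [6, 15] -> [6] and [15]
  Merge: [6] + [15] -> [6, 15]
Merge: [1, 19] + [6, 15] -> [1, 6, 15, 19]

Final sorted array: [1, 6, 15, 19]

The merge sort proceeds by recursively splitting the array and merging sorted halves.
After all merges, the sorted array is [1, 6, 15, 19].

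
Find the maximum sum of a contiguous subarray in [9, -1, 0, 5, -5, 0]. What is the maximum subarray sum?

Using Kadane's algorithm on [9, -1, 0, 5, -5, 0]:

Scanning through the array:
Position 1 (value -1): max_ending_here = 8, max_so_far = 9
Position 2 (value 0): max_ending_here = 8, max_so_far = 9
Position 3 (value 5): max_ending_here = 13, max_so_far = 13
Position 4 (value -5): max_ending_here = 8, max_so_far = 13
Position 5 (value 0): max_ending_here = 8, max_so_far = 13

Maximum subarray: [9, -1, 0, 5]
Maximum sum: 13

The maximum subarray is [9, -1, 0, 5] with sum 13. This subarray runs from index 0 to index 3.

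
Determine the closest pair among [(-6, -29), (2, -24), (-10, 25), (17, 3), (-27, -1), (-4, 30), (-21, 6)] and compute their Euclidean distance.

Computing all pairwise distances among 7 points:

d((-6, -29), (2, -24)) = 9.434
d((-6, -29), (-10, 25)) = 54.1479
d((-6, -29), (17, 3)) = 39.4081
d((-6, -29), (-27, -1)) = 35.0
d((-6, -29), (-4, 30)) = 59.0339
d((-6, -29), (-21, 6)) = 38.0789
d((2, -24), (-10, 25)) = 50.448
d((2, -24), (17, 3)) = 30.8869
d((2, -24), (-27, -1)) = 37.0135
d((2, -24), (-4, 30)) = 54.3323
d((2, -24), (-21, 6)) = 37.8021
d((-10, 25), (17, 3)) = 34.8281
d((-10, 25), (-27, -1)) = 31.0644
d((-10, 25), (-4, 30)) = 7.8102 <-- minimum
d((-10, 25), (-21, 6)) = 21.9545
d((17, 3), (-27, -1)) = 44.1814
d((17, 3), (-4, 30)) = 34.2053
d((17, 3), (-21, 6)) = 38.1182
d((-27, -1), (-4, 30)) = 38.6005
d((-27, -1), (-21, 6)) = 9.2195
d((-4, 30), (-21, 6)) = 29.4109

Closest pair: (-10, 25) and (-4, 30) with distance 7.8102

The closest pair is (-10, 25) and (-4, 30) with Euclidean distance 7.8102. For 7 points, brute-force pairwise comparison is shown above. For large n, the divide-and-conquer algorithm (sort by x, recurse on halves, check the dividing strip) achieves O(n log n).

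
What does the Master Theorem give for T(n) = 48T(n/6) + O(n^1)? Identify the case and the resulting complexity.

Master Theorem for T(n) = 48T(n/6) + O(n^1):

a = 48, b = 6, c = 1
log_b(a) = log_6(48) = 2.1606

Case 1: c = 1 < log_6(48) = 2.1606
T(n) = O(n^(log_6 48))

For T(n) = 48T(n/6) + O(n^1): log_6(48) = 2.1606. This is Case 1 of the Master Theorem (c < log_b(a), work dominated by leaves), giving O(n^(log_6 48)).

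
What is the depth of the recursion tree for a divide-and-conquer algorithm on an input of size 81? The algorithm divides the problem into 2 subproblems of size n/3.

For divide and conquer with division factor 3:

Problem sizes at each level:
Level 0: 81
Level 1: 27
Level 2: 9
Level 3: 3
Level 4: 1

The root is level 0 and the size-1 base case is level 4 (the tree spans levels 0 through 4, i.e. 5 levels counting the root), so the depth is the number of divisions: log_3(81) = 4

The recursion tree depth is log_3(81) = 4. At each level, the problem size is divided by 3, so it takes 4 divisions to reduce to a base case of size 1. The algorithm makes 2 recursive calls at each level.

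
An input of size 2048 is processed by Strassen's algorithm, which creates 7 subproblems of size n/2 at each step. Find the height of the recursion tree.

For divide and conquer with division factor 2:

Problem sizes at each level:
Level 0: 2048
Level 1: 1024
Level 2: 512
Level 3: 256
Level 4: 128
Level 5: 64
Level 6: 32
Level 7: 16
Level 8: 8
Level 9: 4
Level 10: 2
Level 11: 1

The root is level 0 and the size-1 base case is level 11 (the tree spans levels 0 through 11, i.e. 12 levels counting the root), so the depth is the number of divisions: log_2(2048) = 11

The recursion tree depth is log_2(2048) = 11. At each level, the problem size is divided by 2, so it takes 11 divisions to reduce to a base case of size 1. The algorithm makes 7 recursive calls at each level.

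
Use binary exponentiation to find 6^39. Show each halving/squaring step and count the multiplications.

Computing 6^39 by squaring (build up from 6^1; each line after the first costs one multiplication):

6^1 = 6
6^2 = (6^1)^2 = 6^2 = 36
6^4 = (6^2)^2 = 36^2 = 1296
6^8 = (6^4)^2 = 1296^2 = 1679616
6^9 = 6 * 6^8 = 6 * 1679616 = 10077696
6^18 = (6^9)^2 = 10077696^2 = 101559956668416
6^19 = 6 * 6^18 = 6 * 101559956668416 = 609359740010496
6^38 = (6^19)^2 = 609359740010496^2 = 371319292745659279662190166016
6^39 = 6 * 6^38 = 6 * 371319292745659279662190166016 = 2227915756473955677973140996096

Result: 2227915756473955677973140996096
Multiplications needed: 8 (8 lines after 6^1)

6^39 = 2227915756473955677973140996096. Using exponentiation by squaring, this requires 8 multiplications. The key idea: if the exponent is even, square the half-power; if odd, multiply by the base once.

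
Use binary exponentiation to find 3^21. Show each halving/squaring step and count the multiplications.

Computing 3^21 by squaring (build up from 3^1; each line after the first costs one multiplication):

3^1 = 3
3^2 = (3^1)^2 = 3^2 = 9
3^4 = (3^2)^2 = 9^2 = 81
3^5 = 3 * 3^4 = 3 * 81 = 243
3^10 = (3^5)^2 = 243^2 = 59049
3^20 = (3^10)^2 = 59049^2 = 3486784401
3^21 = 3 * 3^20 = 3 * 3486784401 = 10460353203

Result: 10460353203
Multiplications needed: 6 (6 lines after 3^1)

3^21 = 10460353203. Using exponentiation by squaring, this requires 6 multiplications. The key idea: if the exponent is even, square the half-power; if odd, multiply by the base once.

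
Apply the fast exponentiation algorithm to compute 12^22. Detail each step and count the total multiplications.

Computing 12^22 by squaring (build up from 12^1; each line after the first costs one multiplication):

12^1 = 12
12^2 = (12^1)^2 = 12^2 = 144
12^4 = (12^2)^2 = 144^2 = 20736
12^5 = 12 * 12^4 = 12 * 20736 = 248832
12^10 = (12^5)^2 = 248832^2 = 61917364224
12^11 = 12 * 12^10 = 12 * 61917364224 = 743008370688
12^22 = (12^11)^2 = 743008370688^2 = 552061438912436417593344

Result: 552061438912436417593344
Multiplications needed: 6 (6 lines after 12^1)

12^22 = 552061438912436417593344. Using exponentiation by squaring, this requires 6 multiplications. The key idea: if the exponent is even, square the half-power; if odd, multiply by the base once.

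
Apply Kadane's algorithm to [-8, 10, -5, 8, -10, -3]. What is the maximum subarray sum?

Using Kadane's algorithm on [-8, 10, -5, 8, -10, -3]:

Scanning through the array:
Position 1 (value 10): max_ending_here = 10, max_so_far = 10
Position 2 (value -5): max_ending_here = 5, max_so_far = 10
Position 3 (value 8): max_ending_here = 13, max_so_far = 13
Position 4 (value -10): max_ending_here = 3, max_so_far = 13
Position 5 (value -3): max_ending_here = 0, max_so_far = 13

Maximum subarray: [10, -5, 8]
Maximum sum: 13

The maximum subarray is [10, -5, 8] with sum 13. This subarray runs from index 1 to index 3.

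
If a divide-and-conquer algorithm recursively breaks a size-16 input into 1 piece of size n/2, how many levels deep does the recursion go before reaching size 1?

For divide and conquer with division factor 2:

Problem sizes at each level:
Level 0: 16
Level 1: 8
Level 2: 4
Level 3: 2
Level 4: 1

The root is level 0 and the size-1 base case is level 4 (the tree spans levels 0 through 4, i.e. 5 levels counting the root), so the depth is the number of divisions: log_2(16) = 4

The recursion tree depth is log_2(16) = 4. At each level, the problem size is divided by 2, so it takes 4 divisions to reduce to a base case of size 1. The algorithm makes 1 recursive call at each level.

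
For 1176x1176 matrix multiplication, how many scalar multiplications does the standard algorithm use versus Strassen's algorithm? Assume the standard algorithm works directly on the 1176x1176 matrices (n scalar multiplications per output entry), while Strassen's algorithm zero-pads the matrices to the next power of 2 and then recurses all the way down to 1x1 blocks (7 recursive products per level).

Matrix multiplication for 1176x1176 matrices:

Strassen's algorithm requires power-of-2 dimensions. Pad 1176x1176 to 2048x2048 (next power of 2).

Standard algorithm: 1176^3 = 1626379776 multiplications
Strassen's algorithm: 7^(log2(2048)) = 7^11 = 1977326743 multiplications
Difference: 1626379776 - 1977326743 = -350946967 (Strassen uses MORE here due to padding overhead — for small or just-over-power-of-2 n, padding can outweigh the per-level savings)

Standard: 1626379776 multiplications (1176^3). Strassen: 1977326743 multiplications (7^11, after padding to 2048x2048). Strassen reduces 8 recursive multiplications to 7 at each level.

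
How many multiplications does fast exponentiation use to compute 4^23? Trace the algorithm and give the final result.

Computing 4^23 by squaring (build up from 4^1; each line after the first costs one multiplication):

4^1 = 4
4^2 = (4^1)^2 = 4^2 = 16
4^4 = (4^2)^2 = 16^2 = 256
4^5 = 4 * 4^4 = 4 * 256 = 1024
4^10 = (4^5)^2 = 1024^2 = 1048576
4^11 = 4 * 4^10 = 4 * 1048576 = 4194304
4^22 = (4^11)^2 = 4194304^2 = 17592186044416
4^23 = 4 * 4^22 = 4 * 17592186044416 = 70368744177664

Result: 70368744177664
Multiplications needed: 7 (7 lines after 4^1)

4^23 = 70368744177664. Using exponentiation by squaring, this requires 7 multiplications. The key idea: if the exponent is even, square the half-power; if odd, multiply by the base once.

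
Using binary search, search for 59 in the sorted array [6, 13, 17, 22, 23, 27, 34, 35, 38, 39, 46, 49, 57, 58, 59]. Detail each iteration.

Binary search for 59 in [6, 13, 17, 22, 23, 27, 34, 35, 38, 39, 46, 49, 57, 58, 59]:

lo=0, hi=14, mid=7, arr[mid]=35 -> 35 < 59, search right half
lo=8, hi=14, mid=11, arr[mid]=49 -> 49 < 59, search right half
lo=12, hi=14, mid=13, arr[mid]=58 -> 58 < 59, search right half
lo=14, hi=14, mid=14, arr[mid]=59 -> Found target at index 14!

Binary search finds 59 at index 14 after 4 comparisons. The search repeatedly halves the search space by comparing with the middle element.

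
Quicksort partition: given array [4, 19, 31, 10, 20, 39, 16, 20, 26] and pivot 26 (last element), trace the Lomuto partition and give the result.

Lomuto partition with pivot = 26:

Initial array: [4, 19, 31, 10, 20, 39, 16, 20, 26]

arr[0]=4 <= 26: swap with position 0, array becomes [4, 19, 31, 10, 20, 39, 16, 20, 26]
arr[1]=19 <= 26: swap with position 1, array becomes [4, 19, 31, 10, 20, 39, 16, 20, 26]
arr[2]=31 > 26: no swap
arr[3]=10 <= 26: swap with position 2, array becomes [4, 19, 10, 31, 20, 39, 16, 20, 26]
arr[4]=20 <= 26: swap with position 3, array becomes [4, 19, 10, 20, 31, 39, 16, 20, 26]
arr[5]=39 > 26: no swap
arr[6]=16 <= 26: swap with position 4, array becomes [4, 19, 10, 20, 16, 39, 31, 20, 26]
arr[7]=20 <= 26: swap with position 5, array becomes [4, 19, 10, 20, 16, 20, 31, 39, 26]

Place pivot at position 6: [4, 19, 10, 20, 16, 20, 26, 39, 31]
Pivot position: 6

After partitioning with pivot 26, the array becomes [4, 19, 10, 20, 16, 20, 26, 39, 31]. The pivot is placed at index 6. All elements to the left of the pivot are <= 26, and all elements to the right are > 26.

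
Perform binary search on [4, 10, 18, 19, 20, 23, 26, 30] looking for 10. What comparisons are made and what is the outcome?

Binary search for 10 in [4, 10, 18, 19, 20, 23, 26, 30]:

lo=0, hi=7, mid=3, arr[mid]=19 -> 19 > 10, search left half
lo=0, hi=2, mid=1, arr[mid]=10 -> Found target at index 1!

Binary search finds 10 at index 1 after 2 comparisons. The search repeatedly halves the search space by comparing with the middle element.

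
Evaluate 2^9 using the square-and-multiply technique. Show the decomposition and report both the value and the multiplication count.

Computing 2^9 by squaring (build up from 2^1; each line after the first costs one multiplication):

2^1 = 2
2^2 = (2^1)^2 = 2^2 = 4
2^4 = (2^2)^2 = 4^2 = 16
2^8 = (2^4)^2 = 16^2 = 256
2^9 = 2 * 2^8 = 2 * 256 = 512

Result: 512
Multiplications needed: 4 (4 lines after 2^1)

2^9 = 512. Using exponentiation by squaring, this requires 4 multiplications. The key idea: if the exponent is even, square the half-power; if odd, multiply by the base once.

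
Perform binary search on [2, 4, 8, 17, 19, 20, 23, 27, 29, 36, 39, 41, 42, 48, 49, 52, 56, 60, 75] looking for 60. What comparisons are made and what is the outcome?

Binary search for 60 in [2, 4, 8, 17, 19, 20, 23, 27, 29, 36, 39, 41, 42, 48, 49, 52, 56, 60, 75]:

lo=0, hi=18, mid=9, arr[mid]=36 -> 36 < 60, search right half
lo=10, hi=18, mid=14, arr[mid]=49 -> 49 < 60, search right half
lo=15, hi=18, mid=16, arr[mid]=56 -> 56 < 60, search right half
lo=17, hi=18, mid=17, arr[mid]=60 -> Found target at index 17!

Binary search finds 60 at index 17 after 4 comparisons. The search repeatedly halves the search space by comparing with the middle element.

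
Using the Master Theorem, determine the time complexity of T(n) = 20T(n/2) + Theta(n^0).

Master Theorem for T(n) = 20T(n/2) + O(n^0):

a = 20, b = 2, c = 0
log_b(a) = log_2(20) = 4.3219

Case 1: c = 0 < log_2(20) = 4.3219
T(n) = O(n^(log_2 20))

For T(n) = 20T(n/2) + O(n^0): log_2(20) = 4.3219. This is Case 1 of the Master Theorem (c < log_b(a), work dominated by leaves), giving O(n^(log_2 20)).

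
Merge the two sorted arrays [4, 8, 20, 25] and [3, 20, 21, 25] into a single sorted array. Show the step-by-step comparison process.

Merging process:

Compare 4 vs 3: take 3 from right. Merged: [3]
Compare 4 vs 20: take 4 from left. Merged: [3, 4]
Compare 8 vs 20: take 8 from left. Merged: [3, 4, 8]
Compare 20 vs 20: take 20 from left. Merged: [3, 4, 8, 20]
Compare 25 vs 20: take 20 from right. Merged: [3, 4, 8, 20, 20]
Compare 25 vs 21: take 21 from right. Merged: [3, 4, 8, 20, 20, 21]
Compare 25 vs 25: take 25 from left. Merged: [3, 4, 8, 20, 20, 21, 25]
Append remaining from right: [25]. Merged: [3, 4, 8, 20, 20, 21, 25, 25]

Final merged array: [3, 4, 8, 20, 20, 21, 25, 25]
Total comparisons: 7

The merged array is [3, 4, 8, 20, 20, 21, 25, 25], requiring 7 comparisons. The merge step runs in O(n) time where n is the total number of elements.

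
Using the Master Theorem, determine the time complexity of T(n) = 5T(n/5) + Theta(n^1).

Master Theorem for T(n) = 5T(n/5) + O(n^1):

a = 5, b = 5, c = 1
log_b(a) = log_5(5) = 1.0000

Case 2: c = 1 = log_5(5) = 1.0000
T(n) = O(n^1 log n) = O(n log n)

For T(n) = 5T(n/5) + O(n^1): log_5(5) = 1.0000. This is Case 2 of the Master Theorem (c = log_b(a), equal work at all levels), giving O(n log n).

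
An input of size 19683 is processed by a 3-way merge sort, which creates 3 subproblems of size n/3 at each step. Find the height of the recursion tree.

For divide and conquer with division factor 3:

Problem sizes at each level:
Level 0: 19683
Level 1: 6561
Level 2: 2187
Level 3: 729
Level 4: 243
Level 5: 81
Level 6: 27
Level 7: 9
Level 8: 3
Level 9: 1

The root is level 0 and the size-1 base case is level 9 (the tree spans levels 0 through 9, i.e. 10 levels counting the root), so the depth is the number of divisions: log_3(19683) = 9

The recursion tree depth is log_3(19683) = 9. At each level, the problem size is divided by 3, so it takes 9 divisions to reduce to a base case of size 1. The algorithm makes 3 recursive calls at each level.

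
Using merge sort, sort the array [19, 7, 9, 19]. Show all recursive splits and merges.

Merge sort trace:

Split: [19, 7, 9, 19] -> [19, 7] and [9, 19]
  Split: [19, 7] -> [19] and [7]
  Merge: [19] + [7] -> [7, 19]
  Split: [9, 19] -> [9] and [19]
  Merge: [9] + [19] -> [9, 19]
Merge: [7, 19] + [9, 19] -> [7, 9, 19, 19]

Final sorted array: [7, 9, 19, 19]

The merge sort proceeds by recursively splitting the array and merging sorted halves.
After all merges, the sorted array is [7, 9, 19, 19].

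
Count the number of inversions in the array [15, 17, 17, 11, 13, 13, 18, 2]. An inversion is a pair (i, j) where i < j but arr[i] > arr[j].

Finding inversions in [15, 17, 17, 11, 13, 13, 18, 2]:

(0, 3): arr[0]=15 > arr[3]=11
(0, 4): arr[0]=15 > arr[4]=13
(0, 5): arr[0]=15 > arr[5]=13
(0, 7): arr[0]=15 > arr[7]=2
(1, 3): arr[1]=17 > arr[3]=11
(1, 4): arr[1]=17 > arr[4]=13
(1, 5): arr[1]=17 > arr[5]=13
(1, 7): arr[1]=17 > arr[7]=2
(2, 3): arr[2]=17 > arr[3]=11
(2, 4): arr[2]=17 > arr[4]=13
(2, 5): arr[2]=17 > arr[5]=13
(2, 7): arr[2]=17 > arr[7]=2
(3, 7): arr[3]=11 > arr[7]=2
(4, 7): arr[4]=13 > arr[7]=2
(5, 7): arr[5]=13 > arr[7]=2
(6, 7): arr[6]=18 > arr[7]=2

Total inversions: 16

The array has 16 inversion(s): (0,3), (0,4), (0,5), (0,7), (1,3), (1,4), (1,5), (1,7), (2,3), (2,4), (2,5), (2,7), (3,7), (4,7), (5,7), (6,7). Each pair (i,j) satisfies i < j and arr[i] > arr[j].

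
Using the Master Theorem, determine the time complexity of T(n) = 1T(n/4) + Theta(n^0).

Master Theorem for T(n) = 1T(n/4) + O(n^0):

a = 1, b = 4, c = 0
log_b(a) = log_4(1) = 0.0000

Case 2: c = 0 = log_4(1) = 0.0000
T(n) = O(n^0 log n) = O(log n)

For T(n) = 1T(n/4) + O(n^0): log_4(1) = 0.0000. This is Case 2 of the Master Theorem (c = log_b(a), equal work at all levels), giving O(log n).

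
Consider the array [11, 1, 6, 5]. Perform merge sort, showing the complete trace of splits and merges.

Merge sort trace:

Split: [11, 1, 6, 5] -> [11, 1] and [6, 5]
  Split: [11, 1] -> [11] and [1]
  Merge: [11] + [1] -> [1, 11]
  Split: [6, 5] -> [6] and [5]
  Merge: [6] + [5] -> [5, 6]
Merge: [1, 11] + [5, 6] -> [1, 5, 6, 11]

Final sorted array: [1, 5, 6, 11]

The merge sort proceeds by recursively splitting the array and merging sorted halves.
After all merges, the sorted array is [1, 5, 6, 11].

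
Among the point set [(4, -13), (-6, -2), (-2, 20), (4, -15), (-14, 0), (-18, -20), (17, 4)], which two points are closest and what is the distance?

Computing all pairwise distances among 7 points:

d((4, -13), (-6, -2)) = 14.8661
d((4, -13), (-2, 20)) = 33.541
d((4, -13), (4, -15)) = 2.0 <-- minimum
d((4, -13), (-14, 0)) = 22.2036
d((4, -13), (-18, -20)) = 23.0868
d((4, -13), (17, 4)) = 21.4009
d((-6, -2), (-2, 20)) = 22.3607
d((-6, -2), (4, -15)) = 16.4012
d((-6, -2), (-14, 0)) = 8.2462
d((-6, -2), (-18, -20)) = 21.6333
d((-6, -2), (17, 4)) = 23.7697
d((-2, 20), (4, -15)) = 35.5106
d((-2, 20), (-14, 0)) = 23.3238
d((-2, 20), (-18, -20)) = 43.0813
d((-2, 20), (17, 4)) = 24.8395
d((4, -15), (-14, 0)) = 23.4307
d((4, -15), (-18, -20)) = 22.561
d((4, -15), (17, 4)) = 23.0217
d((-14, 0), (-18, -20)) = 20.3961
d((-14, 0), (17, 4)) = 31.257
d((-18, -20), (17, 4)) = 42.4382

Closest pair: (4, -13) and (4, -15) with distance 2.0

The closest pair is (4, -13) and (4, -15) with Euclidean distance 2.0. For 7 points, brute-force pairwise comparison is shown above. For large n, the divide-and-conquer algorithm (sort by x, recurse on halves, check the dividing strip) achieves O(n log n).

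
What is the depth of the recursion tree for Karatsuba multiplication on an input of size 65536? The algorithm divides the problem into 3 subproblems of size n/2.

For divide and conquer with division factor 2:

Problem sizes at each level:
Level 0: 65536
Level 1: 32768
Level 2: 16384
Level 3: 8192
Level 4: 4096
Level 5: 2048
Level 6: 1024
Level 7: 512
Level 8: 256
Level 9: 128
Level 10: 64
Level 11: 32
Level 12: 16
Level 13: 8
Level 14: 4
Level 15: 2
Level 16: 1

The root is level 0 and the size-1 base case is level 16 (the tree spans levels 0 through 16, i.e. 17 levels counting the root), so the depth is the number of divisions: log_2(65536) = 16

The recursion tree depth is log_2(65536) = 16. At each level, the problem size is divided by 2, so it takes 16 divisions to reduce to a base case of size 1. The algorithm makes 3 recursive calls at each level.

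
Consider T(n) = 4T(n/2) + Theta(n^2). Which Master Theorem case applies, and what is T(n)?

Master Theorem for T(n) = 4T(n/2) + O(n^2):

a = 4, b = 2, c = 2
log_b(a) = log_2(4) = 2.0000

Case 2: c = 2 = log_2(4) = 2.0000
T(n) = O(n^2 log n) = O(n^2 log n)

For T(n) = 4T(n/2) + O(n^2): log_2(4) = 2.0000. This is Case 2 of the Master Theorem (c = log_b(a), equal work at all levels), giving O(n^2 log n).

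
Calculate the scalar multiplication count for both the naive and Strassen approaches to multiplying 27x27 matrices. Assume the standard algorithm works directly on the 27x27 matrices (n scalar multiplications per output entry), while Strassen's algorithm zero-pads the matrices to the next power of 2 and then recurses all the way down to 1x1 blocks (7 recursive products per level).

Matrix multiplication for 27x27 matrices:

Strassen's algorithm requires power-of-2 dimensions. Pad 27x27 to 32x32 (next power of 2).

Standard algorithm: 27^3 = 19683 multiplications
Strassen's algorithm: 7^(log2(32)) = 7^5 = 16807 multiplications
Savings: 19683 - 16807 = 2876 multiplications

Standard: 19683 multiplications (27^3). Strassen: 16807 multiplications (7^5, after padding to 32x32). Strassen reduces 8 recursive multiplications to 7 at each level.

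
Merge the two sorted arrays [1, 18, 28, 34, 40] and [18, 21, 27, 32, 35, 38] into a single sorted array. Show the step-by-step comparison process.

Merging process:

Compare 1 vs 18: take 1 from left. Merged: [1]
Compare 18 vs 18: take 18 from left. Merged: [1, 18]
Compare 28 vs 18: take 18 from right. Merged: [1, 18, 18]
Compare 28 vs 21: take 21 from right. Merged: [1, 18, 18, 21]
Compare 28 vs 27: take 27 from right. Merged: [1, 18, 18, 21, 27]
Compare 28 vs 32: take 28 from left. Merged: [1, 18, 18, 21, 27, 28]
Compare 34 vs 32: take 32 from right. Merged: [1, 18, 18, 21, 27, 28, 32]
Compare 34 vs 35: take 34 from left. Merged: [1, 18, 18, 21, 27, 28, 32, 34]
Compare 40 vs 35: take 35 from right. Merged: [1, 18, 18, 21, 27, 28, 32, 34, 35]
Compare 40 vs 38: take 38 from right. Merged: [1, 18, 18, 21, 27, 28, 32, 34, 35, 38]
Append remaining from left: [40]. Merged: [1, 18, 18, 21, 27, 28, 32, 34, 35, 38, 40]

Final merged array: [1, 18, 18, 21, 27, 28, 32, 34, 35, 38, 40]
Total comparisons: 10

The merged array is [1, 18, 18, 21, 27, 28, 32, 34, 35, 38, 40], requiring 10 comparisons. The merge step runs in O(n) time where n is the total number of elements.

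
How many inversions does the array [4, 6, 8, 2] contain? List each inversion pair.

Finding inversions in [4, 6, 8, 2]:

(0, 3): arr[0]=4 > arr[3]=2
(1, 3): arr[1]=6 > arr[3]=2
(2, 3): arr[2]=8 > arr[3]=2

Total inversions: 3

The array has 3 inversion(s): (0,3), (1,3), (2,3). Each pair (i,j) satisfies i < j and arr[i] > arr[j].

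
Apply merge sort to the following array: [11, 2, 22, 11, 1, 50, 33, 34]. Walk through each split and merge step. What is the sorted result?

Merge sort trace:

Split: [11, 2, 22, 11, 1, 50, 33, 34] -> [11, 2, 22, 11] and [1, 50, 33, 34]
  Split: [11, 2, 22, 11] -> [11, 2] and [22, 11]
    Split: [11, 2] -> [11] and [2]
    Merge: [11] + [2] -> [2, 11]
    Split: [22, 11] -> [22] and [11]
    Merge: [22] + [11] -> [11, 22]
  Merge: [2, 11] + [11, 22] -> [2, 11, 11, 22]
  Split: [1, 50, 33, 34] -> [1, 50] and [33, 34]
    Split: [1, 50] -> [1] and [50]
    Merge: [1] + [50] -> [1, 50]
    Split: [33, 34] -> [33] and [34]
    Merge: [33] + [34] -> [33, 34]
  Merge: [1, 50] + [33, 34] -> [1, 33, 34, 50]
Merge: [2, 11, 11, 22] + [1, 33, 34, 50] -> [1, 2, 11, 11, 22, 33, 34, 50]

Final sorted array: [1, 2, 11, 11, 22, 33, 34, 50]

The merge sort proceeds by recursively splitting the array and merging sorted halves.
After all merges, the sorted array is [1, 2, 11, 11, 22, 33, 34, 50].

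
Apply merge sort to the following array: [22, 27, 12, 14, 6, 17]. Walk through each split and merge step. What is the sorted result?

Merge sort trace:

Split: [22, 27, 12, 14, 6, 17] -> [22, 27, 12] and [14, 6, 17]
  Split: [22, 27, 12] -> [22] and [27, 12]
    Split: [27, 12] -> [27] and [12]
    Merge: [27] + [12] -> [12, 27]
  Merge: [22] + [12, 27] -> [12, 22, 27]
  Split: [14, 6, 17] -> [14] and [6, 17]
    Split: [6, 17] -> [6] and [17]
    Merge: [6] + [17] -> [6, 17]
  Merge: [14] + [6, 17] -> [6, 14, 17]
Merge: [12, 22, 27] + [6, 14, 17] -> [6, 12, 14, 17, 22, 27]

Final sorted array: [6, 12, 14, 17, 22, 27]

The merge sort proceeds by recursively splitting the array and merging sorted halves.
After all merges, the sorted array is [6, 12, 14, 17, 22, 27].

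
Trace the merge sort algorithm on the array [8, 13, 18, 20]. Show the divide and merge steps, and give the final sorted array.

Merge sort trace:

Split: [8, 13, 18, 20] -> [8, 13] and [18, 20]
  Split: [8, 13] -> [8] and [13]
  Merge: [8] + [13] -> [8, 13]
  Split: [18, 20] -> [18] and [20]
  Merge: [18] + [20] -> [18, 20]
Merge: [8, 13] + [18, 20] -> [8, 13, 18, 20]

Final sorted array: [8, 13, 18, 20]

The merge sort proceeds by recursively splitting the array and merging sorted halves.
After all merges, the sorted array is [8, 13, 18, 20].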